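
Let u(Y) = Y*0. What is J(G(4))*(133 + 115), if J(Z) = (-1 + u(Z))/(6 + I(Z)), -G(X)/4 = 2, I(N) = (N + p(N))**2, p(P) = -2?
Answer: -124/53 ≈ -2.3396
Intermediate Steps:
I(N) = (-2 + N)**2 (I(N) = (N - 2)**2 = (-2 + N)**2)
u(Y) = 0
G(X) = -8 (G(X) = -4*2 = -8)
J(Z) = -1/(6 + (-2 + Z)**2) (J(Z) = (-1 + 0)/(6 + (-2 + Z)**2) = -1/(6 + (-2 + Z)**2))
J(G(4))*(133 + 115) = (-1/(6 + (-2 - 8)**2))*(133 + 115) = -1/(6 + (-10)**2)*248 = -1/(6 + 100)*248 = -1/106*248 = -124/53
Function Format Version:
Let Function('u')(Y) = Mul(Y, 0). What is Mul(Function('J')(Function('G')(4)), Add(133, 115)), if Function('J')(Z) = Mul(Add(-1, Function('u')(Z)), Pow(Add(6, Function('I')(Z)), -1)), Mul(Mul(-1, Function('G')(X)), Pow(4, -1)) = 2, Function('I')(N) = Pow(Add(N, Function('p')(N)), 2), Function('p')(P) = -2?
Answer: Rational(-124, 53) ≈ -2.3396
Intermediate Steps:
Function('I')(N) = Pow(Add(-2, N), 2) (Function('I')(N) = Pow(Add(N, -2), 2) = Pow(Add(-2, N), 2))
Function('u')(Y) = 0
Function('G')(X) = -8 (Function('G')(X) = Mul(-4, 2) = -8)
Function('J')(Z) = Mul(-1, Pow(Add(6, Pow(Add(-2, Z), 2)), -1)) (Function('J')(Z) = Mul(Add(-1, 0), Pow(Add(6, Pow(Add(-2, Z), 2)), -1)) = Mul(-1, Pow(Add(6, Pow(Add(-2, Z), 2)), -1)))
Mul(Function('J')(Function('G')(4)), Add(133, 115)) = Mul(Mul(-1, Pow(Add(6, Pow(Add(-2, -8), 2)), -1)), Add(133, 115)) = Mul(Mul(-1, Pow(Add(6, Pow(-10, 2)), -1)), 248) = Mul(Mul(-1, Pow(Add(6, 100), -1)), 248) = Mul(Mul(-1, Pow(106, -1)), 248) = Mul(Mul(-1, Rational(1, 106)), 248) = Mul(Rational(-1, 106), 248) = Rational(-124, 53)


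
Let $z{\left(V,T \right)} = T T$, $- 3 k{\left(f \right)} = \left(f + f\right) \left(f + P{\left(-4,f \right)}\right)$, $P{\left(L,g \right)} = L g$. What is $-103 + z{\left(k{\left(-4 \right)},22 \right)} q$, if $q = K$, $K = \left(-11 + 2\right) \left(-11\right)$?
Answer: $47813$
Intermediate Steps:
$K = 99$ ($K = \left(-9\right) \left(-11\right) = 99$)
$q = 99$
$k{\left(f \right)} = 2 f^{2}$ ($k{\left(f \right)} = - \frac{\left(f + f\right) \left(f - 4 f\right)}{3} = - \frac{2 f \left(- 3 f\right)}{3} = - \frac{\left(-6\right) f^{2}}{3} = 2 f^{2}$)
$z{\left(V,T \right)} = T^{2}$
$-103 + z{\left(k{\left(-4 \right)},22 \right)} q = -103 + 22^{2} \cdot 99 = -103 + 484 \cdot 99 = -103 + 47916 = 47813$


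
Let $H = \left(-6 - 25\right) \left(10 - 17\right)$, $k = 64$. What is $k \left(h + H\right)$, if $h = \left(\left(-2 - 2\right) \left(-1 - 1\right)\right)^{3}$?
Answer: $46656$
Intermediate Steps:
$h = 512$ ($h = \left(\left(-4\right) \left(-2\right)\right)^{3} = 8^{3} = 512$)
$H = 217$ ($H = \left(-31\right) \left(-7\right) = 217$)
$k \left(h + H\right) = 64 \left(512 + 217\right) = 64 \cdot 729 = 46656$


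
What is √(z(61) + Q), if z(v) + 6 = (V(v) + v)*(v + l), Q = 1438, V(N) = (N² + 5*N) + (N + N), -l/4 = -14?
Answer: √493885 ≈ 702.77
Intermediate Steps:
l = 56 (l = -4*(-14) = 56)
V(N) = N² + 7*N (V(N) = (N² + 5*N) + 2*N = N² + 7*N)
z(v) = -6 + (56 + v)*(v + v*(7 + v)) (z(v) = -6 + (v*(7 + v) + v)*(v + 56) = -6 + (v + v*(7 + v))*(56 + v) = -6 + (56 + v)*(v + v*(7 + v)))
√(z(61) + Q) = √((-6 + 61³ + 64*61² + 448*61) + 1438) = √((-6 + 226981 + 64*3721 + 27328) + 1438) = √((-6 + 226981 + 238144 + 27328) + 1438) = √(492447 + 1438) = √493885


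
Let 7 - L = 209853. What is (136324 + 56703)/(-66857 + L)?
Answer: -193027/276703 ≈ -0.69760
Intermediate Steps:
L = -209846 (L = 7 - 1*209853 = 7 - 209853 = -209846)
(136324 + 56703)/(-66857 + L) = (136324 + 56703)/(-66857 - 209846) = 193027/(-276703) = 193027*(-1/276703) = -193027/276703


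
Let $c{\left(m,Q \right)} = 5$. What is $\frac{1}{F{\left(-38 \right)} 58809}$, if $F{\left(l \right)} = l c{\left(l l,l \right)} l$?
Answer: $\frac{1}{424600980} \approx 2.3552 \cdot 10^{-9}$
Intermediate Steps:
$F{\left(l \right)} = 5 l^{2}$ ($F{\left(l \right)} = l 5 l = 5 l l = 5 l^{2}$)
$\frac{1}{F{\left(-38 \right)} 58809} = \frac{1}{5 \left(-38\right)^{2} \cdot 58809} = \frac{1}{5 \cdot 1444} \cdot \frac{1}{58809} = \frac{1}{7220} \cdot \frac{1}{58809} = \frac{1}{424600980}$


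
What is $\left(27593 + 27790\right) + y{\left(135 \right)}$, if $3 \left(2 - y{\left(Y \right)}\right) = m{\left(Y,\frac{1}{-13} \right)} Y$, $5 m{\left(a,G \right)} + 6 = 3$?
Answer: $55412$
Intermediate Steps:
$m{\left(a,G \right)} = - \frac{3}{5}$ ($m{\left(a,G \right)} = - \frac{6}{5} + \frac{1}{5} \cdot 3 = - \frac{6}{5} + \frac{3}{5} = - \frac{3}{5}$)
$y{\left(Y \right)} = 2 + \frac{Y}{5}$ ($y{\left(Y \right)} = 2 - \frac{\left(- \frac{3}{5}\right) Y}{3} = 2 + \frac{Y}{5}$)
$\left(27593 + 27790\right) + y{\left(135 \right)} = \left(27593 + 27790\right) + \left(2 + \frac{1}{5} \cdot 135\right) = 55383 + \left(2 + 27\right) = 55383 + 29 = 55412$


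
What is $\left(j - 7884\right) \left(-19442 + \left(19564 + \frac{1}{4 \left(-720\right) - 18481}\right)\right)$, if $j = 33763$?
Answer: $\frac{67441735039}{21361} \approx 3.1572 \cdot 10^{6}$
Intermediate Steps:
$\left(j - 7884\right) \left(-19442 + \left(19564 + \frac{1}{4 \left(-720\right) - 18481}\right)\right) = \left(33763 - 7884\right) \left(-19442 + \left(19564 + \frac{1}{4 \left(-720\right) - 18481}\right)\right) = 25879 \left(-19442 + \left(19564 + \frac{1}{-2880 - 18481}\right)\right) = 25879 \left(-19442 + \left(19564 + \frac{1}{-21361}\right)\right) = 25879 \left(-19442 + \left(19564 - \frac{1}{21361}\right)\right) = 25879 \left(-19442 + \frac{417906603}{21361}\right) = 25879 \cdot \frac{2606041}{21361} = \frac{67441735039}{21361}$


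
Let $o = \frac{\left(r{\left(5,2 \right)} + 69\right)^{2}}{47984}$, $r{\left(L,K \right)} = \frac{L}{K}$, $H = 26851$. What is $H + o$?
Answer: $\frac{5153693985}{191936} \approx 26851.0$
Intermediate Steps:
$o = \frac{20449}{191936}$ ($o = \frac{\left(\frac{5}{2} + 69\right)^{2}}{47984} = \left(5 \cdot \frac{1}{2} + 69\right)^{2} \cdot \frac{1}{47984} = \left(\frac{5}{2} + 69\right)^{2} \cdot \frac{1}{47984} = \left(\frac{143}{2}\right)^{2} \cdot \frac{1}{47984} = \frac{20449}{4} \cdot \frac{1}{47984} = \frac{20449}{191936} \approx 0.10654$)
$H + o = 26851 + \frac{20449}{191936} = \frac{5153693985}{191936}$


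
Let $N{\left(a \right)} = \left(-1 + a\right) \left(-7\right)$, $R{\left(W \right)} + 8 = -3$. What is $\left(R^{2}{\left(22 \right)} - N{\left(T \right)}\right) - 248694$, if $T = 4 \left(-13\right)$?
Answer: $-248944$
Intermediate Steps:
$R{\left(W \right)} = -11$ ($R{\left(W \right)} = -8 - 3 = -11$)
$T = -52$
$N{\left(a \right)} = 7 - 7 a$
$\left(R^{2}{\left(22 \right)} - N{\left(T \right)}\right) - 248694 = \left(\left(-11\right)^{2} - \left(7 - -364\right)\right) - 248694 = \left(121 - \left(7 + 364\right)\right) - 248694 = \left(121 - 371\right) - 248694 = -250 - 248694 = -248944$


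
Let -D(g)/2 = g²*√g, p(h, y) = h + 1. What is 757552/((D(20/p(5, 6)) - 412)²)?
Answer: 29948200993827/6517742622169 - 1066543256700*√30/6517742622169 ≈ 3.6986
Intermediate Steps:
p(h, y) = 1 + h
D(g) = -2*g^(5/2) (D(g) = -2*g²*√g = -2*g^(5/2))
757552/((D(20/p(5, 6)) - 412)²) = 757552/((-2*800*√5/(1 + 5)^(5/2) - 412)²) = 757552/((-2*100*√30/27 - 412)²) = 757552/((-200*√30/27 - 412)²) = 757552/((-412 - 200*√30/27)²) = 757552/(-412 - 200*√30/27)²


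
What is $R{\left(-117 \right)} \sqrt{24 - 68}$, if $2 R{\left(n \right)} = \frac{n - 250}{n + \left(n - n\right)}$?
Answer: $\frac{367 i \sqrt{11}}{117} \approx 10.403 i$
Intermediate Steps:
$R{\left(n \right)} = \frac{-250 + n}{2 n}$ ($R{\left(n \right)} = \frac{\left(n - 250\right) \frac{1}{n + \left(n - n\right)}}{2} = \frac{\left(-250 + n\right) \frac{1}{n + 0}}{2} = \frac{\left(-250 + n\right) \frac{1}{n}}{2} = \frac{\frac{1}{n} \left(-250 + n\right)}{2} = \frac{-250 + n}{2 n}$)
$R{\left(-117 \right)} \sqrt{24 - 68} = \frac{-250 - 117}{2 \left(-117\right)} \sqrt{24 - 68} = \frac{1}{2} \left(- \frac{1}{117}\right) \left(-367\right) \sqrt{-44} = \frac{367 \cdot 2 i \sqrt{11}}{234} = \frac{367 i \sqrt{11}}{117}$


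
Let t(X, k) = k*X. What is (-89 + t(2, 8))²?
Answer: 5329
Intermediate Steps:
t(X, k) = X*k
(-89 + t(2, 8))² = (-89 + 2*8)² = (-89 + 16)² = (-73)² = 5329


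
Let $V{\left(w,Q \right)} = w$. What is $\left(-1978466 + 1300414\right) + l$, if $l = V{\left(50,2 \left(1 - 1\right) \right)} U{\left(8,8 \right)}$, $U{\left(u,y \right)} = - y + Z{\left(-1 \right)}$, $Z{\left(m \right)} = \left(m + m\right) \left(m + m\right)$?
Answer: $-678252$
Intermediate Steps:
$Z{\left(m \right)} = 4 m^{2}$ ($Z{\left(m \right)} = 2 m 2 m = 4 m^{2}$)
$U{\left(u,y \right)} = 4 - y$ ($U{\left(u,y \right)} = - y + 4 \left(-1\right)^{2} = - y + 4 \cdot 1 = - y + 4 = 4 - y$)
$l = -200$ ($l = 50 \left(4 - 8\right) = 50 \left(-4\right) = -200$)
$\left(-1978466 + 1300414\right) + l = \left(-1978466 + 1300414\right) - 200 = -678052 - 200 = -678252$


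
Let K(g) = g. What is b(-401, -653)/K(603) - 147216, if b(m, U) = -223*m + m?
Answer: -29560742/201 ≈ -1.4707e+5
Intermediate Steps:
b(m, U) = -222*m
b(-401, -653)/K(603) - 147216 = -222*(-401)/603 - 147216 = 89022*(1/603) - 147216 = 29674/201 - 147216 = -29560742/201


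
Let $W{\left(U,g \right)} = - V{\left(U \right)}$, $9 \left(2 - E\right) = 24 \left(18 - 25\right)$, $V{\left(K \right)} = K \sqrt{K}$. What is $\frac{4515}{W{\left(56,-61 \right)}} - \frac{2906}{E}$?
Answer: $- \frac{4359}{31} - \frac{645 \sqrt{14}}{224} \approx -151.39$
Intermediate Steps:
$V{\left(K \right)} = K^{\frac{3}{2}}$
$E = \frac{62}{3}$ ($E = 2 - \frac{24 \left(18 - 25\right)}{9} = 2 - \frac{24 \left(-7\right)}{9} = 2 - - \frac{56}{3} = 2 + \frac{56}{3} = \frac{62}{3} \approx 20.667$)
$W{\left(U,g \right)} = - U^{\frac{3}{2}}$
$\frac{4515}{W{\left(56,-61 \right)}} - \frac{2906}{E} = \frac{4515}{\left(-1\right) 56^{\frac{3}{2}}} - \frac{2906}{\frac{62}{3}} = \frac{4515}{\left(-1\right) 112 \sqrt{14}} - \frac{4359}{31} = \frac{4515}{\left(-112\right) \sqrt{14}} - \frac{4359}{31} = 4515 \left(- \frac{\sqrt{14}}{1568}\right) - \frac{4359}{31} = - \frac{645 \sqrt{14}}{224} - \frac{4359}{31} = - \frac{4359}{31} - \frac{645 \sqrt{14}}{224}$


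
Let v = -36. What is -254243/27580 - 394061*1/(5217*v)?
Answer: -2305105246/323740935 ≈ -7.1202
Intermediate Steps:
-254243/27580 - 394061*1/(5217*v) = -254243/27580 - 394061/(5217*(-36)) = -254243*1/27580 - 394061/(-187812) = -254243/27580 - 394061*(-1/187812) = -254243/27580 + 394061/187812 = -2305105246/323740935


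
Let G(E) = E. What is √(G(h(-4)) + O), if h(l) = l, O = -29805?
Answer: I*√29809 ≈ 172.65*I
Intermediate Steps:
√(G(h(-4)) + O) = √(-4 - 29805) = √(-29809) = I*√29809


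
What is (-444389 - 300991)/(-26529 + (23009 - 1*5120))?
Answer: 4141/48 ≈ 86.271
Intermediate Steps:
(-444389 - 300991)/(-26529 + (23009 - 1*5120)) = -745380/(-26529 + (23009 - 5120)) = -745380/(-26529 + 17889) = -745380/(-8640) = -745380*(-1/8640) = 4141/48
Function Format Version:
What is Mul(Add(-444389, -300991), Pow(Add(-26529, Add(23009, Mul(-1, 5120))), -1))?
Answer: Rational(4141, 48) ≈ 86.271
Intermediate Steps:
Mul(Add(-444389, -300991), Pow(Add(-26529, Add(23009, Mul(-1, 5120))), -1)) = Mul(-745380, Pow(Add(-26529, Add(23009, -5120)), -1)) = Mul(-745380, Pow(Add(-26529, 17889), -1)) = Mul(-745380, Pow(-8640, -1)) = Mul(-745380, Rational(-1, 8640)) = Rational(4141, 48)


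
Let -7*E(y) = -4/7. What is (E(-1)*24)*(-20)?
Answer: -1920/49 ≈ -39.184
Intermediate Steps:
E(y) = 4/49 (E(y) = -(-1)*4/7/7 = -(-1)*4*(⅐)/7 = -(-1)*4/(7*7) = -⅐*(-4/7) = 4/49)
(E(-1)*24)*(-20) = ((4/49)*24)*(-20) = (96/49)*(-20) = -1920/49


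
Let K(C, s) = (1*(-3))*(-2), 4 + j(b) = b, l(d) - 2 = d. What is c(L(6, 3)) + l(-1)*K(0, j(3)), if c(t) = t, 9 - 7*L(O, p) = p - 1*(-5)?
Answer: 43/7 ≈ 6.1429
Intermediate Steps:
L(O, p) = 4/7 - p/7 (L(O, p) = 9/7 - (p - 1*(-5))/7 = 9/7 - (p + 5)/7 = 9/7 - (5 + p)/7 = 9/7 + (-5/7 - p/7) = 4/7 - p/7)
l(d) = 2 + d
j(b) = -4 + b
K(C, s) = 6 (K(C, s) = -3*(-2) = 6)
c(L(6, 3)) + l(-1)*K(0, j(3)) = (4/7 - ⅐*3) + (2 - 1)*6 = (4/7 - 3/7) + 1*6 = ⅐ + 6 = 43/7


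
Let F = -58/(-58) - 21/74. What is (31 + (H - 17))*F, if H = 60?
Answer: 53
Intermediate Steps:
F = 53/74 (F = -58*(-1/58) - 21*1/74 = 1 - 21/74 = 53/74 ≈ 0.71622)
(31 + (H - 17))*F = (31 + (60 - 17))*(53/74) = (31 + 43)*(53/74) = 74*(53/74) = 53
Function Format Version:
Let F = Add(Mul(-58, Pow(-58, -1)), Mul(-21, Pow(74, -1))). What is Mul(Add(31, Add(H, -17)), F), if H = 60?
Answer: 53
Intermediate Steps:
F = Rational(53, 74) (F = Add(Mul(-58, Rational(-1, 58)), Mul(-21, Rational(1, 74))) = Add(1, Rational(-21, 74)) = Rational(53, 74) ≈ 0.71622)
Mul(Add(31, Add(H, -17)), F) = Mul(Add(31, Add(60, -17)), Rational(53, 74)) = Mul(Add(31, 43), Rational(53, 74)) = Mul(74, Rational(53, 74)) = 53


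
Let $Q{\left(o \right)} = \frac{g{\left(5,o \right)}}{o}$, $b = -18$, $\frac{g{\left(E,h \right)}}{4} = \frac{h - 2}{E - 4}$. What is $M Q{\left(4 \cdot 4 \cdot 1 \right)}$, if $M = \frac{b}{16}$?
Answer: $- \frac{63}{16} \approx -3.9375$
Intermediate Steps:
$g{\left(E,h \right)} = \frac{4 \left(-2 + h\right)}{-4 + E}$ ($g{\left(E,h \right)} = 4 \frac{h - 2}{E - 4} = 4 \frac{-2 + h}{-4 + E} = \frac{4 \left(-2 + h\right)}{-4 + E}$)
$M = - \frac{9}{8}$ ($M = - \frac{18}{16} = \left(-18\right) \frac{1}{16} = - \frac{9}{8} \approx -1.125$)
$Q{\left(o \right)} = \frac{-8 + 4 o}{o}$ ($Q{\left(o \right)} = \frac{4 \frac{1}{-4 + 5} \left(-2 + o\right)}{o} = \frac{4 \cdot 1^{-1} \left(-2 + o\right)}{o} = \frac{4 \cdot 1 \left(-2 + o\right)}{o} = \frac{-8 + 4 o}{o}$)
$M Q{\left(4 \cdot 4 \cdot 1 \right)} = - \frac{9 \left(4 - \frac{8}{4 \cdot 4 \cdot 1}\right)}{8} = - \frac{9 \left(4 - \frac{8}{16 \cdot 1}\right)}{8} = - \frac{9 \left(4 - \frac{8}{16}\right)}{8} = - \frac{9 \left(4 - \frac{1}{2}\right)}{8} = \left(- \frac{9}{8}\right) \frac{7}{2} = - \frac{63}{16}$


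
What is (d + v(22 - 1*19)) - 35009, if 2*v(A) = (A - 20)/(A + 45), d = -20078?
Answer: -5288369/96 ≈ -55087.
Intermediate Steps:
v(A) = (-20 + A)/(2*(45 + A)) (v(A) = ((A - 20)/(A + 45))/2 = ((-20 + A)/(45 + A))/2 = (-20 + A)/(2*(45 + A)))
(d + v(22 - 1*19)) - 35009 = (-20078 + (-20 + (22 - 1*19))/(2*(45 + (22 - 1*19)))) - 35009 = (-20078 + (-20 + (22 - 19))/(2*(45 + (22 - 19)))) - 35009 = (-20078 + (-20 + 3)/(2*(45 + 3))) - 35009 = (-20078 + (½)*(-17)/48) - 35009 = (-20078 + (½)*(1/48)*(-17)) - 35009 = (-20078 - 17/96) - 35009 = -1927505/96 - 35009 = -5288369/96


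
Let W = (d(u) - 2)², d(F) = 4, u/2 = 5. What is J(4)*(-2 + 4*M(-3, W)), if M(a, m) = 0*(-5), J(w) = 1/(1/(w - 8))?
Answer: 8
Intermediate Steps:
u = 10 (u = 2*5 = 10)
W = 4 (W = (4 - 2)² = 2² = 4)
J(w) = -8 + w (J(w) = 1/(1/(-8 + w)) = -8 + w)
M(a, m) = 0
J(4)*(-2 + 4*M(-3, W)) = (-8 + 4)*(-2 + 4*0) = -4*(-2 + 0) = -4*(-2) = 8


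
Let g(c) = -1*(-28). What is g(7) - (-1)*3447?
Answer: 3475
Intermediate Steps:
g(c) = 28
g(7) - (-1)*3447 = 28 - (-1)*3447 = 28 - 1*(-3447) = 28 + 3447 = 3475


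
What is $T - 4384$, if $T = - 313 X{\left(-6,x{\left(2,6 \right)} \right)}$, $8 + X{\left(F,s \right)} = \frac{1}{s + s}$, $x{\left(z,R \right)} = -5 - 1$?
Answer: $- \frac{22247}{12} \approx -1853.9$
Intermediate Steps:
$x{\left(z,R \right)} = -6$ ($x{\left(z,R \right)} = -5 - 1 = -6$)
$X{\left(F,s \right)} = -8 + \frac{1}{2 s}$ ($X{\left(F,s \right)} = -8 + \frac{1}{s + s} = -8 + \frac{1}{2 s}$)
$T = \frac{30361}{12}$ ($T = - 313 \left(-8 + \frac{1}{2 \left(-6\right)}\right) = - 313 \left(-8 + \frac{1}{2} \left(- \frac{1}{6}\right)\right) = - 313 \left(-8 - \frac{1}{12}\right) = \left(-313\right) \left(- \frac{97}{12}\right) = \frac{30361}{12} \approx 2530.1$)
$T - 4384 = \frac{30361}{12} - 4384 = - \frac{22247}{12}$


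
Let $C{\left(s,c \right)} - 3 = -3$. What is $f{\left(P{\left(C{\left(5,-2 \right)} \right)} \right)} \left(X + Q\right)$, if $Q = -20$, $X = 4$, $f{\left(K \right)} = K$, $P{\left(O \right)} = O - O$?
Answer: $0$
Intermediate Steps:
$C{\left(s,c \right)} = 0$ ($C{\left(s,c \right)} = 3 - 3 = 0$)
$P{\left(O \right)} = 0$
$f{\left(P{\left(C{\left(5,-2 \right)} \right)} \right)} \left(X + Q\right) = 0 \left(4 - 20\right) = 0 \left(-16\right) = 0$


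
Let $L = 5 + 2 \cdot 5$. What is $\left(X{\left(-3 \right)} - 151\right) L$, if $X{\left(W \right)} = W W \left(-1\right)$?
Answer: $-2400$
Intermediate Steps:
$L = 15$ ($L = 5 + 10 = 15$)
$X{\left(W \right)} = - W^{2}$ ($X{\left(W \right)} = W^{2} \left(-1\right) = - W^{2}$)
$\left(X{\left(-3 \right)} - 151\right) L = \left(- \left(-3\right)^{2} - 151\right) 15 = \left(\left(-1\right) 9 - 151\right) 15 = \left(-9 - 151\right) 15 = \left(-160\right) 15 = -2400$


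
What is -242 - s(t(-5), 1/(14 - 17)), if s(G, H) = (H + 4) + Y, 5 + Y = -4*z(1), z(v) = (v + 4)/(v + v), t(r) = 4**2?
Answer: -692/3 ≈ -230.67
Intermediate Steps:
t(r) = 16
z(v) = (4 + v)/(2*v) (z(v) = (4 + v)/((2*v)) = (4 + v)*(1/(2*v)) = (4 + v)/(2*v))
Y = -15 (Y = -5 - 2*(4 + 1)/1 = -5 - 2*5 = -5 - 4*5/2 = -5 - 10 = -15)
s(G, H) = -11 + H (s(G, H) = (H + 4) - 15 = (4 + H) - 15 = -11 + H)
-242 - s(t(-5), 1/(14 - 17)) = -242 - (-11 + 1/(14 - 17)) = -242 - (-11 + 1/(-3)) = -242 - (-11 - 1/3) = -242 - 1*(-34/3) = -242 + 34/3 = -692/3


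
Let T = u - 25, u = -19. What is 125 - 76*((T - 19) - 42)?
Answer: 8105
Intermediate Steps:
T = -44 (T = -19 - 25 = -44)
125 - 76*((T - 19) - 42) = 125 - 76*((-44 - 19) - 42) = 125 - 76*(-63 - 42) = 125 - 76*(-105) = 125 + 7980 = 8105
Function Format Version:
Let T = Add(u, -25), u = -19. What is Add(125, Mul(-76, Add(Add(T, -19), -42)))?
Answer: 8105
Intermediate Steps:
T = -44 (T = Add(-19, -25) = -44)
Add(125, Mul(-76, Add(Add(T, -19), -42))) = Add(125, Mul(-76, Add(Add(-44, -19), -42))) = Add(125, Mul(-76, Add(-63, -42))) = Add(125, Mul(-76, -105)) = Add(125, 7980) = 8105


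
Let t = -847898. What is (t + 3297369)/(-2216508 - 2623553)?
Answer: -2449471/4840061 ≈ -0.50608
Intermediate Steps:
(t + 3297369)/(-2216508 - 2623553) = (-847898 + 3297369)/(-2216508 - 2623553) = 2449471/(-4840061) = 2449471*(-1/4840061) = -2449471/4840061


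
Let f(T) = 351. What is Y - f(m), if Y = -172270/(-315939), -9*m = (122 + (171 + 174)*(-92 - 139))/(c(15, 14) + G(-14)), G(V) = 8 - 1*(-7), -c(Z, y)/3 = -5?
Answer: -110722319/315939 ≈ -350.45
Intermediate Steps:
c(Z, y) = 15 (c(Z, y) = -3*(-5) = 15)
G(V) = 15 (G(V) = 8 + 7 = 15)
m = 79573/270 (m = -(122 + (171 + 174)*(-92 - 139))/(9*(15 + 15)) = -(122 + 345*(-231))/(9*30) = -(122 - 79695)/(9*30) = -(-79573)/(9*30) = -⅑*(-79573/30) = 79573/270 ≈ 294.71)
Y = 172270/315939 (Y = -172270*(-1/315939) = 172270/315939 ≈ 0.54526)
Y - f(m) = 172270/315939 - 1*351 = 172270/315939 - 351 = -110722319/315939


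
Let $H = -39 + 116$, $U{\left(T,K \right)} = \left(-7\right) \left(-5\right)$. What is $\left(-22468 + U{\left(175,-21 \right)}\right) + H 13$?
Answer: $-21432$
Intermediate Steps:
$U{\left(T,K \right)} = 35$
$H = 77$
$\left(-22468 + U{\left(175,-21 \right)}\right) + H 13 = \left(-22468 + 35\right) + 77 \cdot 13 = -22433 + 1001 = -21432$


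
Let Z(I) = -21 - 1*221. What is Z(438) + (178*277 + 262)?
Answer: 49326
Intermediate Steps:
Z(I) = -242 (Z(I) = -21 - 221 = -242)
Z(438) + (178*277 + 262) = -242 + (178*277 + 262) = -242 + (49306 + 262) = -242 + 49568 = 49326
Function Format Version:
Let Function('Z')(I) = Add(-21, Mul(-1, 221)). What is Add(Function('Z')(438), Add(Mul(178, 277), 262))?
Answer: 49326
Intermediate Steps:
Function('Z')(I) = -242 (Function('Z')(I) = Add(-21, -221) = -242)
Add(Function('Z')(438), Add(Mul(178, 277), 262)) = Add(-242, Add(Mul(178, 277), 262)) = Add(-242, Add(49306, 262)) = Add(-242, 49568) = 49326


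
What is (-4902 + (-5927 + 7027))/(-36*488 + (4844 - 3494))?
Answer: 1901/8109 ≈ 0.23443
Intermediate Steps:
(-4902 + (-5927 + 7027))/(-36*488 + (4844 - 3494)) = (-4902 + 1100)/(-17568 + 1350) = -3802/(-16218) = -3802*(-1/16218) = 1901/8109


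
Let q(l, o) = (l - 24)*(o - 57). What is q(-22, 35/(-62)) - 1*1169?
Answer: 45848/31 ≈ 1479.0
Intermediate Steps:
q(l, o) = (-57 + o)*(-24 + l) (q(l, o) = (-24 + l)*(-57 + o) = (-57 + o)*(-24 + l))
q(-22, 35/(-62)) - 1*1169 = (1368 - 57*(-22) - 840/(-62) - 770/(-62)) - 1*1169 = (1368 + 1254 - 840*(-1)/62 - 770*(-1)/62) - 1169 = (1368 + 1254 - 24*(-35/62) - 22*(-35/62)) - 1169 = (1368 + 1254 + 420/31 + 385/31) - 1169 = 82087/31 - 1169 = 45848/31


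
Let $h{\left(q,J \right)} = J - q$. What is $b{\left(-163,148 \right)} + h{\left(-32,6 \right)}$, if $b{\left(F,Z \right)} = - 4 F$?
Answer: $690$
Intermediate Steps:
$b{\left(-163,148 \right)} + h{\left(-32,6 \right)} = \left(-4\right) \left(-163\right) + \left(6 - -32\right) = 652 + \left(6 + 32\right) = 652 + 38 = 690$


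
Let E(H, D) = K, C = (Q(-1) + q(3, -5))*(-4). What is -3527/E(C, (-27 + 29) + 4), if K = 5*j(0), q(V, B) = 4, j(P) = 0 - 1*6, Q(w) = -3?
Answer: 3527/30 ≈ 117.57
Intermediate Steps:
j(P) = -6 (j(P) = 0 - 6 = -6)
C = -4 (C = (-3 + 4)*(-4) = 1*(-4) = -4)
K = -30 (K = 5*(-6) = -30)
E(H, D) = -30
-3527/E(C, (-27 + 29) + 4) = -3527/(-30) = -3527*(-1/30) = 3527/30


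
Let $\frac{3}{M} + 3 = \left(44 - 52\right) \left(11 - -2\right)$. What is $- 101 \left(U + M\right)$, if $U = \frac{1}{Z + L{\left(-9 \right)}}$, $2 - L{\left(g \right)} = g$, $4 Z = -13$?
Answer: $- \frac{33835}{3317} \approx -10.2$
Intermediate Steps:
$Z = - \frac{13}{4}$ ($Z = \frac{1}{4} \left(-13\right) = - \frac{13}{4} \approx -3.25$)
$L{\left(g \right)} = 2 - g$
$M = - \frac{3}{107}$ ($M = \frac{3}{-3 + \left(44 - 52\right) \left(11 - -2\right)} = \frac{3}{-3 - 8 \left(11 + \left(-33 + 35\right)\right)} = \frac{3}{-3 - 8 \left(11 + 2\right)} = \frac{3}{-3 - 104} = \frac{3}{-107} = 3 \left(- \frac{1}{107}\right) = - \frac{3}{107} \approx -0.028037$)
$U = \frac{4}{31}$ ($U = \frac{1}{- \frac{13}{4} + \left(2 - -9\right)} = \frac{1}{- \frac{13}{4} + \left(2 + 9\right)} = \frac{1}{- \frac{13}{4} + 11} = \frac{1}{\frac{31}{4}} = \frac{4}{31} \approx 0.12903$)
$- 101 \left(U + M\right) = - 101 \left(\frac{4}{31} - \frac{3}{107}\right) = \left(-101\right) \frac{335}{3317} = - \frac{33835}{3317}$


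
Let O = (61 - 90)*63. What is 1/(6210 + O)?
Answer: 1/4383 ≈ 0.00022815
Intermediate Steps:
O = -1827 (O = -29*63 = -1827)
1/(6210 + O) = 1/(6210 - 1827) = 1/4383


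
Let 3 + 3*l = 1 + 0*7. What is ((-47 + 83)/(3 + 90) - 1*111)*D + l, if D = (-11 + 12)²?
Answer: -10349/93 ≈ -111.28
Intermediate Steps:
D = 1 (D = 1² = 1)
l = -⅔ (l = -1 + (1 + 0*7)/3 = -1 + (1 + 0)/3 = -1 + (⅓)*1 = -1 + ⅓ = -⅔ ≈ -0.66667)
((-47 + 83)/(3 + 90) - 1*111)*D + l = ((-47 + 83)/(3 + 90) - 1*111)*1 - ⅔ = (36/93 - 111)*1 - ⅔ = (36*(1/93) - 111)*1 - ⅔ = (12/31 - 111)*1 - ⅔ = -3429/31*1 - ⅔ = -3429/31 - ⅔ = -10349/93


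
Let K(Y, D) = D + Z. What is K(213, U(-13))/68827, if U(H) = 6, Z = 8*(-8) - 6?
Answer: -64/68827 ≈ -0.00092987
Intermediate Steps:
Z = -70 (Z = -64 - 6 = -70)
K(Y, D) = -70 + D (K(Y, D) = D - 70 = -70 + D)
K(213, U(-13))/68827 = (-70 + 6)/68827 = -64*1/68827 = -64/68827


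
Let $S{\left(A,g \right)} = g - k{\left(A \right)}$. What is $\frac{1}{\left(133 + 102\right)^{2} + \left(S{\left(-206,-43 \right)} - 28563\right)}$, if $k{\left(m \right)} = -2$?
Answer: $\frac{1}{26621} \approx 3.7564 \cdot 10^{-5}$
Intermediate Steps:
$S{\left(A,g \right)} = 2 + g$ ($S{\left(A,g \right)} = g - -2 = g + 2 = 2 + g$)
$\frac{1}{\left(133 + 102\right)^{2} + \left(S{\left(-206,-43 \right)} - 28563\right)} = \frac{1}{\left(133 + 102\right)^{2} + \left(\left(2 - 43\right) - 28563\right)} = \frac{1}{235^{2} - 28604} = \frac{1}{55225 - 28604} = \frac{1}{26621}$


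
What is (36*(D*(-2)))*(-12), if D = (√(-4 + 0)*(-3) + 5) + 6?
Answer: 9504 - 5184*I ≈ 9504.0 - 5184.0*I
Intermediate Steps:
D = 11 - 6*I (D = (√(-4)*(-3) + 5) + 6 = ((2*I)*(-3) + 5) + 6 = (-6*I + 5) + 6 = (5 - 6*I) + 6 = 11 - 6*I ≈ 11.0 - 6.0*I)
(36*(D*(-2)))*(-12) = (36*((11 - 6*I)*(-2)))*(-12) = (36*(-22 + 12*I))*(-12) = (-792 + 432*I)*(-12) = 9504 - 5184*I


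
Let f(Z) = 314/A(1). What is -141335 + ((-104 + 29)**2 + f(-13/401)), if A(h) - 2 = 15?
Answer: -2306756/17 ≈ -1.3569e+5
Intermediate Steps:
A(h) = 17 (A(h) = 2 + 15 = 17)
f(Z) = 314/17
-141335 + ((-104 + 29)**2 + f(-13/401)) = -141335 + ((-104 + 29)**2 + 314/17) = -141335 + ((-75)**2 + 314/17) = -141335 + (5625 + 314/17) = -141335 + 95939/17 = -2306756/17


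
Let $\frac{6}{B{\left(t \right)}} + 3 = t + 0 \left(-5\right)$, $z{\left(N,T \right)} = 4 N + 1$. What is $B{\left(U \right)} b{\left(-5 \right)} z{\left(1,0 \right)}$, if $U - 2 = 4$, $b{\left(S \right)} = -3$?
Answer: $-30$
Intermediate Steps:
$z{\left(N,T \right)} = 1 + 4 N$
$U = 6$ ($U = 2 + 4 = 6$)
$B{\left(t \right)} = \frac{6}{-3 + t}$ ($B{\left(t \right)} = \frac{6}{-3 + \left(t + 0 \left(-5\right)\right)} = \frac{6}{-3 + \left(t + 0\right)} = \frac{6}{-3 + t}$)
$B{\left(U \right)} b{\left(-5 \right)} z{\left(1,0 \right)} = \frac{6}{-3 + 6} \left(-3\right) \left(1 + 4 \cdot 1\right) = \frac{6}{3} \left(-3\right) \left(1 + 4\right) = 6 \cdot \frac{1}{3} \left(-3\right) 5 = 2 \left(-3\right) 5 = \left(-6\right) 5 = -30$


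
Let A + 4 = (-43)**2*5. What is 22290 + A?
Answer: 31531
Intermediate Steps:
A = 9241 (A = -4 + (-43)**2*5 = -4 + 1849*5 = -4 + 9245 = 9241)
22290 + A = 22290 + 9241 = 31531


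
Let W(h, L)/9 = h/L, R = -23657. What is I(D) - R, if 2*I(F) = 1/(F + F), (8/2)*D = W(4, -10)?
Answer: 425821/18 ≈ 23657.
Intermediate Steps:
W(h, L) = 9*h/L (W(h, L) = 9*(h/L) = 9*h/L)
D = -9/10 (D = (9*4/(-10))/4 = (9*4*(-⅒))/4 = (¼)*(-18/5) = -9/10 ≈ -0.90000)
I(F) = 1/(4*F) (I(F) = 1/(2*(F + F)) = 1/(2*((2*F))) = (1/(2*F))/2 = 1/(4*F))
I(D) - R = 1/(4*(-9/10)) - 1*(-23657) = (¼)*(-10/9) + 23657 = -5/18 + 23657 = 425821/18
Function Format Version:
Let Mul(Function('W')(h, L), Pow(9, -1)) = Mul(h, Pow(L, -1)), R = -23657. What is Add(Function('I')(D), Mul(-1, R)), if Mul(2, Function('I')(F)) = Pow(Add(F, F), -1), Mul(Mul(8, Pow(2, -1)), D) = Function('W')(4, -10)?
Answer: Rational(425821, 18) ≈ 23657.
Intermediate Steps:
Function('W')(h, L) = Mul(9, h, Pow(L, -1)) (Function('W')(h, L) = Mul(9, Mul(h, Pow(L, -1))) = Mul(9, h, Pow(L, -1)))
D = Rational(-9, 10) (D = Mul(Rational(1, 4), Mul(9, 4, Pow(-10, -1))) = Mul(Rational(1, 4), Mul(9, 4, Rational(-1, 10))) = Mul(Rational(1, 4), Rational(-18, 5)) = Rational(-9, 10) ≈ -0.90000)
Function('I')(F) = Mul(Rational(1, 4), Pow(F, -1)) (Function('I')(F) = Mul(Rational(1, 2), Pow(Add(F, F), -1)) = Mul(Rational(1, 2), Pow(Mul(2, F), -1)) = Mul(Rational(1, 2), Mul(Rational(1, 2), Pow(F, -1))) = Mul(Rational(1, 4), Pow(F, -1)))
Add(Function('I')(D), Mul(-1, R)) = Add(Mul(Rational(1, 4), Pow(Rational(-9, 10), -1)), Mul(-1, -23657)) = Add(Mul(Rational(1, 4), Rational(-10, 9)), 23657) = Add(Rational(-5, 18), 23657) = Rational(425821, 18)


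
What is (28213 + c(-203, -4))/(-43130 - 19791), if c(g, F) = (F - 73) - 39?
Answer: -28097/62921 ≈ -0.44654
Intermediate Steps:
c(g, F) = -112 + F (c(g, F) = (-73 + F) - 39 = -112 + F)
(28213 + c(-203, -4))/(-43130 - 19791) = (28213 + (-112 - 4))/(-43130 - 19791) = (28213 - 116)/(-62921) = 28097*(-1/62921) = -28097/62921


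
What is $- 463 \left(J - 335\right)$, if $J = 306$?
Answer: $13427$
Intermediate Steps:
$- 463 \left(J - 335\right) = - 463 \left(306 - 335\right) = \left(-463\right) \left(-29\right) = 13427$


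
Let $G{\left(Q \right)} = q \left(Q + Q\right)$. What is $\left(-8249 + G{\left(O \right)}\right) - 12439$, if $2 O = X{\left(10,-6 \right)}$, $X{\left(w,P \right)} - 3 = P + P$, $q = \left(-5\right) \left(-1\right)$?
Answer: $-20733$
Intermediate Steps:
$q = 5$
$X{\left(w,P \right)} = 3 + 2 P$ ($X{\left(w,P \right)} = 3 + \left(P + P\right) = 3 + 2 P$)
$O = - \frac{9}{2}$ ($O = \frac{3 + 2 \left(-6\right)}{2} = \frac{3 - 12}{2} = \frac{1}{2} \left(-9\right) = - \frac{9}{2} \approx -4.5$)
$G{\left(Q \right)} = 10 Q$ ($G{\left(Q \right)} = 5 \left(Q + Q\right) = 5 \cdot 2 Q = 10 Q$)
$\left(-8249 + G{\left(O \right)}\right) - 12439 = \left(-8249 + 10 \left(- \frac{9}{2}\right)\right) - 12439 = \left(-8249 - 45\right) - 12439 = -8294 - 12439 = -20733$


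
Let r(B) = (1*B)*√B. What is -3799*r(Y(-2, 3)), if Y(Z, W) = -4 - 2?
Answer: 22794*I*√6 ≈ 55834.0*I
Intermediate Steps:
Y(Z, W) = -6
r(B) = B^(3/2) (r(B) = B*√B = B^(3/2))
-3799*r(Y(-2, 3)) = -(-22794)*I*√6 = 22794*I*√6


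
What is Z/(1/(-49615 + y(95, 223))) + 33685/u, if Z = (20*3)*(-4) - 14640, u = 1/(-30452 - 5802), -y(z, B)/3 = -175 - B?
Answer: -500711510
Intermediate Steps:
y(z, B) = 525 + 3*B (y(z, B) = -3*(-175 - B) = 525 + 3*B)
u = -1/36254 (u = 1/(-36254) = -1/36254 ≈ -2.7583e-5)
Z = -14880 (Z = 60*(-4) - 14640 = -240 - 14640 = -14880)
Z/(1/(-49615 + y(95, 223))) + 33685/u = -(-730459200 + 9954720) + 33685/(-1/36254) = -14880/(1/(-49615 + (525 + 669))) + 33685*(-36254) = -14880/(1/(-49615 + 1194)) - 1221215990 = -14880/(1/(-48421)) - 1221215990 = -14880/(-1/48421) - 1221215990 = -14880*(-48421) - 1221215990 = 720504480 - 1221215990 = -500711510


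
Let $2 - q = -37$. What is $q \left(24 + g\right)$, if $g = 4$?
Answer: $1092$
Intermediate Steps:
$q = 39$ ($q = 2 - -37 = 2 + 37 = 39$)
$q \left(24 + g\right) = 39 \left(24 + 4\right) = 39 \cdot 28 = 1092$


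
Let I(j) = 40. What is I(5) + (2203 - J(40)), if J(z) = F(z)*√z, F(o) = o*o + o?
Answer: 2243 - 3280*√10 ≈ -8129.3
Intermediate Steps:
F(o) = o + o² (F(o) = o² + o = o + o²)
J(z) = z^(3/2)*(1 + z) (J(z) = (z*(1 + z))*√z = z^(3/2)*(1 + z))
I(5) + (2203 - J(40)) = 40 + (2203 - 40^(3/2)*(1 + 40)) = 40 + (2203 - 80*√10*41) = 40 + (2203 - 3280*√10) = 2243 - 3280*√10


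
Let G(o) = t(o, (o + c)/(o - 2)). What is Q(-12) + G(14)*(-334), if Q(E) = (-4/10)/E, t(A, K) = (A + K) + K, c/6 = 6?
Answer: -74593/10 ≈ -7459.3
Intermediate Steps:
c = 36 (c = 6*6 = 36)
t(A, K) = A + 2*K
G(o) = o + 2*(36 + o)/(-2 + o) (G(o) = o + 2*((o + 36)/(o - 2)) = o + 2*((36 + o)/(-2 + o)) = o + 2*(36 + o)/(-2 + o))
Q(E) = -2/(5*E) (Q(E) = (-4*1/10)/E = -2/(5*E))
Q(-12) + G(14)*(-334) = -2/5/(-12) + ((72 + 14**2)/(-2 + 14))*(-334) = -2/5*(-1/12) + ((72 + 196)/12)*(-334) = 1/30 + ((1/12)*268)*(-334) = 1/30 + (67/3)*(-334) = 1/30 - 22378/3 = -74593/10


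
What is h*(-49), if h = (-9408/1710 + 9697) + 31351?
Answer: -573158488/285 ≈ -2.0111e+6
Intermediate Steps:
h = 11697112/285 (h = (-9408*1/1710 + 9697) + 31351 = (-1568/285 + 9697) + 31351 = 2762077/285 + 31351 = 11697112/285 ≈ 41043.)
h*(-49) = (11697112/285)*(-49) = -573158488/285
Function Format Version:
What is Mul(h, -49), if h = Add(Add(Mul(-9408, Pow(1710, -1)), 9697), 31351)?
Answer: Rational(-573158488, 285) ≈ -2.0111e+6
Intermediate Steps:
h = Rational(11697112, 285) (h = Add(Add(Mul(-9408, Rational(1, 1710)), 9697), 31351) = Add(Add(Rational(-1568, 285), 9697), 31351) = Add(Rational(2762077, 285), 31351) = Rational(11697112, 285) ≈ 41043.)
Mul(h, -49) = Mul(Rational(11697112, 285), -49) = Rational(-573158488, 285)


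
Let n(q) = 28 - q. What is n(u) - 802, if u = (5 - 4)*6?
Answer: -780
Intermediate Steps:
u = 6 (u = 1*6 = 6)
n(u) - 802 = (28 - 1*6) - 802 = (28 - 6) - 802 = 22 - 802 = -780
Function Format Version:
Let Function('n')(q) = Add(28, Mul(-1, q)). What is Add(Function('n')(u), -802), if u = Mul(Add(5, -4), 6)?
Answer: -780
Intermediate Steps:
u = 6 (u = Mul(1, 6) = 6)
Add(Function('n')(u), -802) = Add(Add(28, Mul(-1, 6)), -802) = Add(Add(28, -6), -802) = Add(22, -802) = -780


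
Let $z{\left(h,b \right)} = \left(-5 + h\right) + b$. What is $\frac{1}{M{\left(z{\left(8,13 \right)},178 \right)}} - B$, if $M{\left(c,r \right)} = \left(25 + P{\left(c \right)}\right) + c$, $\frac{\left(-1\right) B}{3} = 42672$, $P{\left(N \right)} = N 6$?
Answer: $\frac{17538193}{137} \approx 1.2802 \cdot 10^{5}$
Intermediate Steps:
$P{\left(N \right)} = 6 N$
$B = -128016$ ($B = \left(-3\right) 42672 = -128016$)
$z{\left(h,b \right)} = -5 + b + h$
$M{\left(c,r \right)} = 25 + 7 c$ ($M{\left(c,r \right)} = \left(25 + 6 c\right) + c = 25 + 7 c$)
$\frac{1}{M{\left(z{\left(8,13 \right)},178 \right)}} - B = \frac{1}{25 + 7 \left(-5 + 13 + 8\right)} - -128016 = \frac{1}{25 + 7 \cdot 16} + 128016 = \frac{1}{25 + 112} + 128016 = \frac{1}{137} + 128016 = \frac{17538193}{137}$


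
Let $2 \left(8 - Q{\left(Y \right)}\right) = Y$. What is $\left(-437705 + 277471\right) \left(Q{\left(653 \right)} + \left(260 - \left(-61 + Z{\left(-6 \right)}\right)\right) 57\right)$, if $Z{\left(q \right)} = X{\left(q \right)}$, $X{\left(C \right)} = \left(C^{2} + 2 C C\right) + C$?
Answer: $-1949166493$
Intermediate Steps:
$Q{\left(Y \right)} = 8 - \frac{Y}{2}$
$X{\left(C \right)} = C + 3 C^{2}$ ($X{\left(C \right)} = \left(C^{2} + 2 C^{2}\right) + C = 3 C^{2} + C = C + 3 C^{2}$)
$Z{\left(q \right)} = q \left(1 + 3 q\right)$
$\left(-437705 + 277471\right) \left(Q{\left(653 \right)} + \left(260 - \left(-61 + Z{\left(-6 \right)}\right)\right) 57\right) = \left(-437705 + 277471\right) \left(\left(8 - \frac{653}{2}\right) + \left(260 + \left(61 - - 6 \left(1 + 3 \left(-6\right)\right)\right)\right) 57\right) = - 160234 \left(\left(8 - \frac{653}{2}\right) + \left(260 + \left(61 - - 6 \left(1 - 18\right)\right)\right) 57\right) = - 160234 \left(- \frac{637}{2} + \left(260 + \left(61 - \left(-6\right) \left(-17\right)\right)\right) 57\right) = - 160234 \left(- \frac{637}{2} + \left(260 + \left(61 - 102\right)\right) 57\right) = - 160234 \left(- \frac{637}{2} + \left(260 - 41\right) 57\right) = - 160234 \left(- \frac{637}{2} + 219 \cdot 57\right) = - 160234 \left(- \frac{637}{2} + 12483\right) = \left(-160234\right) \frac{24329}{2} = -1949166493$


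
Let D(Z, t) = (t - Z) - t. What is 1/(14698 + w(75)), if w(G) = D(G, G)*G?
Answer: 1/9073 ≈ 0.00011022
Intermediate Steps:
D(Z, t) = -Z
w(G) = -G**2 (w(G) = (-G)*G = -G**2)
1/(14698 + w(75)) = 1/(14698 - 1*75**2) = 1/(14698 - 1*5625) = 1/(14698 - 5625) = 1/9073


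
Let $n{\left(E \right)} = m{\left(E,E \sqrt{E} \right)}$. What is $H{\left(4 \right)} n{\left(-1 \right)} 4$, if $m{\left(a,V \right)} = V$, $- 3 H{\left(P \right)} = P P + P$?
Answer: $\frac{80 i}{3} \approx 26.667 i$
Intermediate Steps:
$H{\left(P \right)} = - \frac{P}{3} - \frac{P^{2}}{3}$ ($H{\left(P \right)} = - \frac{P P + P}{3} = - \frac{P^{2} + P}{3} = - \frac{P + P^{2}}{3} = - \frac{P}{3} - \frac{P^{2}}{3}$)
$n{\left(E \right)} = E^{\frac{3}{2}}$ ($n{\left(E \right)} = E \sqrt{E} = E^{\frac{3}{2}}$)
$H{\left(4 \right)} n{\left(-1 \right)} 4 = \left(- \frac{1}{3}\right) 4 \left(1 + 4\right) \left(-1\right)^{\frac{3}{2}} \cdot 4 = \left(- \frac{1}{3}\right) 4 \cdot 5 \left(- i\right) 4 = - \frac{20 \left(- i\right)}{3} \cdot 4 = \frac{20 i}{3} \cdot 4 = \frac{80 i}{3}$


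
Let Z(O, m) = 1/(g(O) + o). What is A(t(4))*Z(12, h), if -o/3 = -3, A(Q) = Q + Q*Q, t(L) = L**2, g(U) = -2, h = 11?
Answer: 272/7 ≈ 38.857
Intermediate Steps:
A(Q) = Q + Q**2
o = 9 (o = -3*(-3) = 9)
Z(O, m) = 1/7 (Z(O, m) = 1/(-2 + 9) = 1/7)
A(t(4))*Z(12, h) = (4**2*(1 + 4**2))*(1/7) = (16*(1 + 16))*(1/7) = (16*17)*(1/7) = 272*(1/7) = 272/7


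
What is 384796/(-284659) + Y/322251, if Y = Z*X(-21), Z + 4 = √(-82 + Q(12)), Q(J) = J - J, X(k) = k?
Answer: -41325661480/30577215803 - 7*I*√82/107417 ≈ -1.3515 - 0.00059011*I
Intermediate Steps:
Q(J) = 0
Z = -4 + I*√82 (Z = -4 + √(-82 + 0) = -4 + √(-82) = -4 + I*√82 ≈ -4.0 + 9.0554*I)
Y = 84 - 21*I*√82 (Y = (-4 + I*√82)*(-21) = 84 - 21*I*√82 ≈ 84.0 - 190.16*I)
384796/(-284659) + Y/322251 = 384796/(-284659) + (84 - 21*I*√82)/322251 = 384796*(-1/284659) + (84 - 21*I*√82)*(1/322251) = -384796/284659 + (28/107417 - 7*I*√82/107417) = -41325661480/30577215803 - 7*I*√82/107417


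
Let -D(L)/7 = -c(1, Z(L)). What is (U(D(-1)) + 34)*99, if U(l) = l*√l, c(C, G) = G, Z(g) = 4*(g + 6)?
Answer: 3366 + 27720*√35 ≈ 1.6736e+5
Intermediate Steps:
Z(g) = 24 + 4*g (Z(g) = 4*(6 + g) = 24 + 4*g)
D(L) = 168 + 28*L (D(L) = -(-7)*(24 + 4*L) = -7*(-24 - 4*L) = 168 + 28*L)
U(l) = l^(3/2)
(U(D(-1)) + 34)*99 = ((168 + 28*(-1))^(3/2) + 34)*99 = ((168 - 28)^(3/2) + 34)*99 = (140^(3/2) + 34)*99 = (280*√35 + 34)*99 = (34 + 280*√35)*99 = 3366 + 27720*√35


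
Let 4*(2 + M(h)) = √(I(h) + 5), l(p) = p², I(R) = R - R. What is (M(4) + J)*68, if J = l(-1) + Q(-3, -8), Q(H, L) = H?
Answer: -272 + 17*√5 ≈ -233.99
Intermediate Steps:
I(R) = 0
M(h) = -2 + √5/4 (M(h) = -2 + √(0 + 5)/4 = -2 + √5/4)
J = -2 (J = (-1)² - 3 = 1 - 3 = -2)
(M(4) + J)*68 = ((-2 + √5/4) - 2)*68 = (-4 + √5/4)*68 = -272 + 17*√5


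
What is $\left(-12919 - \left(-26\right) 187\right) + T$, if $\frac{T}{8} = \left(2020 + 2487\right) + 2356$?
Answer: $46847$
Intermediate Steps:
$T = 54904$ ($T = 8 \left(\left(2020 + 2487\right) + 2356\right) = 8 \left(4507 + 2356\right) = 8 \cdot 6863 = 54904$)
$\left(-12919 - \left(-26\right) 187\right) + T = \left(-12919 - \left(-26\right) 187\right) + 54904 = \left(-12919 - -4862\right) + 54904 = \left(-12919 + 4862\right) + 54904 = -8057 + 54904 = 46847$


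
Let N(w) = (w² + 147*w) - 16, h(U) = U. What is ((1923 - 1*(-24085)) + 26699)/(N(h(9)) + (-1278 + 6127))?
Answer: 17569/2079 ≈ 8.4507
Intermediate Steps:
N(w) = -16 + w² + 147*w
((1923 - 1*(-24085)) + 26699)/(N(h(9)) + (-1278 + 6127)) = ((1923 - 1*(-24085)) + 26699)/((-16 + 9² + 147*9) + (-1278 + 6127)) = ((1923 + 24085) + 26699)/((-16 + 81 + 1323) + 4849) = (26008 + 26699)/(1388 + 4849) = 52707/6237 = 52707*(1/6237) = 17569/2079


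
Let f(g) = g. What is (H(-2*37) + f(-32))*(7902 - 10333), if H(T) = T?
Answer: 257686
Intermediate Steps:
(H(-2*37) + f(-32))*(7902 - 10333) = (-2*37 - 32)*(7902 - 10333) = (-74 - 32)*(-2431) = -106*(-2431) = 257686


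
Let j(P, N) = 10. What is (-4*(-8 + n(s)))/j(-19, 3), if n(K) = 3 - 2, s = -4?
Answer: 14/5 ≈ 2.8000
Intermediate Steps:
n(K) = 1
(-4*(-8 + n(s)))/j(-19, 3) = (-4*(-8 + 1))/10 = (-4*(-7))/10 = (⅒)*28 = 14/5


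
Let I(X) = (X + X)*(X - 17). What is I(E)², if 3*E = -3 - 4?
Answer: 659344/81 ≈ 8140.0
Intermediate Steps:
E = -7/3 (E = (-3 - 4)/3 = (⅓)*(-7) = -7/3 ≈ -2.3333)
I(X) = 2*X*(-17 + X) (I(X) = (2*X)*(-17 + X) = 2*X*(-17 + X))
I(E)² = (2*(-7/3)*(-17 - 7/3))² = (2*(-7/3)*(-58/3))² = (812/9)² = 659344/81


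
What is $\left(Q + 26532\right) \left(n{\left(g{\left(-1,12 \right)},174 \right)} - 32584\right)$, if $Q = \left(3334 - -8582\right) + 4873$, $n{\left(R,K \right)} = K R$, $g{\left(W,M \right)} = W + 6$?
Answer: $-1373882194$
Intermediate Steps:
$g{\left(W,M \right)} = 6 + W$
$Q = 16789$ ($Q = \left(3334 + 8582\right) + 4873 = 11916 + 4873 = 16789$)
$\left(Q + 26532\right) \left(n{\left(g{\left(-1,12 \right)},174 \right)} - 32584\right) = \left(16789 + 26532\right) \left(174 \left(6 - 1\right) - 32584\right) = 43321 \left(174 \cdot 5 - 32584\right) = 43321 \left(870 - 32584\right) = 43321 \left(-31714\right) = -1373882194$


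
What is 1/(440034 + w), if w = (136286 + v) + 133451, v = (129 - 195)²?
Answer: 1/714127 ≈ 1.4003e-6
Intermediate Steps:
v = 4356 (v = (-66)² = 4356)
w = 274093 (w = (136286 + 4356) + 133451 = 140642 + 133451 = 274093)
1/(440034 + w) = 1/(440034 + 274093) = 1/714127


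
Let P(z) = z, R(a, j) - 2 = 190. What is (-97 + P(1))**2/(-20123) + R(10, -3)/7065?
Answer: -20415808/47389665 ≈ -0.43081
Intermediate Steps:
R(a, j) = 192 (R(a, j) = 2 + 190 = 192)
(-97 + P(1))**2/(-20123) + R(10, -3)/7065 = (-97 + 1)**2/(-20123) + 192/7065 = (-96)**2*(-1/20123) + 192*(1/7065) = 9216*(-1/20123) + 64/2355 = -9216/20123 + 64/2355 = -20415808/47389665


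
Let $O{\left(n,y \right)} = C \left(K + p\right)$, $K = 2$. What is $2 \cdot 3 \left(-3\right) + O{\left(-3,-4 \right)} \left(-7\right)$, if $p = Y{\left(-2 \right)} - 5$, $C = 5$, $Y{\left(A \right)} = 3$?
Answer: $-18$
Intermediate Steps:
$p = -2$ ($p = 3 - 5 = -2$)
$O{\left(n,y \right)} = 0$ ($O{\left(n,y \right)} = 5 \left(2 - 2\right) = 5 \cdot 0 = 0$)
$2 \cdot 3 \left(-3\right) + O{\left(-3,-4 \right)} \left(-7\right) = 2 \cdot 3 \left(-3\right) + 0 \left(-7\right) = 6 \left(-3\right) + 0 = -18 + 0 = -18$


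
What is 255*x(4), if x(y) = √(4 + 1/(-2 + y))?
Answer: 765*√2/2 ≈ 540.94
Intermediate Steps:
255*x(4) = 255*√((-7 + 4*4)/(-2 + 4)) = 255*√((-7 + 16)/2) = 255*√((½)*9) = 255*√(9/2) = 255*(3*√2/2) = 765*√2/2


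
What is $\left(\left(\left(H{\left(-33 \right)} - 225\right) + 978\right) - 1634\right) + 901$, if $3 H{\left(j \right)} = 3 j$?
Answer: $-13$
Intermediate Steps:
$H{\left(j \right)} = j$ ($H{\left(j \right)} = \frac{3 j}{3} = j$)
$\left(\left(\left(H{\left(-33 \right)} - 225\right) + 978\right) - 1634\right) + 901 = \left(\left(\left(-33 - 225\right) + 978\right) - 1634\right) + 901 = \left(\left(-258 + 978\right) - 1634\right) + 901 = \left(720 - 1634\right) + 901 = -914 + 901 = -13$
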